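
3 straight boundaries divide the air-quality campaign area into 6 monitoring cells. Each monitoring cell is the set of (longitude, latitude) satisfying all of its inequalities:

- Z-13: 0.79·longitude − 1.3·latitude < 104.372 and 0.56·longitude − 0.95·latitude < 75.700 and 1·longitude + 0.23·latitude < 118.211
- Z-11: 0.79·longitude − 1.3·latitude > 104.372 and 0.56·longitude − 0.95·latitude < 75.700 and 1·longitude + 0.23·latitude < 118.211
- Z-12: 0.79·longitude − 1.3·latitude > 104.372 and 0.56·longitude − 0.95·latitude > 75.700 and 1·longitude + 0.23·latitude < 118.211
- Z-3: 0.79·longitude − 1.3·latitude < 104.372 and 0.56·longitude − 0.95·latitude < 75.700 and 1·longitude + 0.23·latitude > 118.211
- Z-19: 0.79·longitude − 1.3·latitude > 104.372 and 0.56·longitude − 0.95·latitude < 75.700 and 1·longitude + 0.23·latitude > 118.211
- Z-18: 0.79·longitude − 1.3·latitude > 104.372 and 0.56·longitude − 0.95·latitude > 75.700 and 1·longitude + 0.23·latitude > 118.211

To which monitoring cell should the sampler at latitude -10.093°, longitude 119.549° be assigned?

Z-12

0.79·119.549 − 1.3·-10.093 = 107.565, which is > 104.372
0.56·119.549 − 0.95·-10.093 = 76.536, which is > 75.700
1·119.549 + 0.23·-10.093 = 117.228, which is < 118.211
This sign pattern matches Z-12.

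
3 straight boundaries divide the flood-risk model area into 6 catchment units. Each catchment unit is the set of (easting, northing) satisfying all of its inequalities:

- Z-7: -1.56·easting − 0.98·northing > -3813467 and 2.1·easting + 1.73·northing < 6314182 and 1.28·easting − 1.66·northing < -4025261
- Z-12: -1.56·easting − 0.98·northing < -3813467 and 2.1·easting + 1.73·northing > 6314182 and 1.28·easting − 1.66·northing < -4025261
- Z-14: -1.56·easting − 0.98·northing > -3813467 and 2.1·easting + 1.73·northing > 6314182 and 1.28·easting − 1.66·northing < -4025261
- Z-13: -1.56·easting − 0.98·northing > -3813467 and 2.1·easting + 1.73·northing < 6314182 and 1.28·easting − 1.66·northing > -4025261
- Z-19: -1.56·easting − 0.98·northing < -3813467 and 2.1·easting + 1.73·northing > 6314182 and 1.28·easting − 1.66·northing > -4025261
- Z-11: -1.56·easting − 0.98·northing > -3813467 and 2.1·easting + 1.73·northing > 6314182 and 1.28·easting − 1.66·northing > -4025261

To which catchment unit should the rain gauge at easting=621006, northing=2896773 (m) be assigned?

Z-11

-1.56·621006 − 0.98·2896773 = -3807606.900, which is > -3813467
2.1·621006 + 1.73·2896773 = 6315529.890, which is > 6314182
1.28·621006 − 1.66·2896773 = -4013755.500, which is > -4025261
This sign pattern matches Z-11.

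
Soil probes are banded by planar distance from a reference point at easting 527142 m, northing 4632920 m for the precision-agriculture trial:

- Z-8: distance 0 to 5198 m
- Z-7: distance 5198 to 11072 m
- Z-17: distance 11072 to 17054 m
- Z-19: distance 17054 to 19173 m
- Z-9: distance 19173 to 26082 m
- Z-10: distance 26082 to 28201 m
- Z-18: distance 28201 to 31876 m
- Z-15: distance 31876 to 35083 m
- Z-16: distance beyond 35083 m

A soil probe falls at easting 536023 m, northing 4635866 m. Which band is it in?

Distance = √((536023−527142)² + (4635866−4632920)²) = √(78872161.000 + 8678916.000) = 9356.873 m.
5198 ≤ 9356.873 < 11072 → Z-7.

Z-7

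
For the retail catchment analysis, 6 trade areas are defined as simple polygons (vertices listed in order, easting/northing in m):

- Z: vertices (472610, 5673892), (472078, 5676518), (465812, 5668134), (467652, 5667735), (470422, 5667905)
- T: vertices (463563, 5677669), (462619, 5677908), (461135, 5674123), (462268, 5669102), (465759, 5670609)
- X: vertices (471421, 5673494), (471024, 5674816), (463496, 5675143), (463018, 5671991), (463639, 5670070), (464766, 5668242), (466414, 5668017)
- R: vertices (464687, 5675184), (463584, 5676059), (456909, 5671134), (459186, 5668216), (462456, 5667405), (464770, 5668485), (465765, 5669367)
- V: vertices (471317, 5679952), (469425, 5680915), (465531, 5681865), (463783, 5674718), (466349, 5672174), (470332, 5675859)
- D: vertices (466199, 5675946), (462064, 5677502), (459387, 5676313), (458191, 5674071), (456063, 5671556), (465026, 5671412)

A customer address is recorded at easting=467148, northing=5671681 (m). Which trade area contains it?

Cast a ray rightward from (467148, 5671681). For each polygon, the edges (by vertex number in listed order) whose endpoints lie on opposite sides of northing = 5671681, where each meets that height, and whether that is right or left of the point:
Z: 2–3 at easting≈468462.9 (right), 5–1 at easting≈471802.0 (right) → 2 crossings.
T: 3–4 at easting≈461686.0 (left), 5–1 at easting≈465425.6 (left) → 0 crossings.
X: 4–5 at easting≈463118.2 (left), 7–1 at easting≈469763.6 (right) → 1 crossing.
R: 2–3 at easting≈457650.4 (left), 7–1 at easting≈465336.2 (left) → 0 crossings.
V: no edge straddles that height → 0 crossings.
D: 4–5 at easting≈456168.8 (left), 6–1 at easting≈465095.6 (left) → 0 crossings.
Only X has an odd count, so the point is inside X.

X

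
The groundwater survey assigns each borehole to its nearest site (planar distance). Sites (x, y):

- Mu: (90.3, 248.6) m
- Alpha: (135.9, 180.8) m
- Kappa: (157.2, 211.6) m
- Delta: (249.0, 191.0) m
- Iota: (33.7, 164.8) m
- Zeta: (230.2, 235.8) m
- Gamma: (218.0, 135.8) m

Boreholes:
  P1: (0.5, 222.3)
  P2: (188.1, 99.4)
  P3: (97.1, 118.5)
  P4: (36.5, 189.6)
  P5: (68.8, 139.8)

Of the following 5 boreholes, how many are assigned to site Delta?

P1 → Iota
P2 → Gamma
P3 → Alpha
P4 → Iota
P5 → Iota
0 of the 5 go to Delta.

0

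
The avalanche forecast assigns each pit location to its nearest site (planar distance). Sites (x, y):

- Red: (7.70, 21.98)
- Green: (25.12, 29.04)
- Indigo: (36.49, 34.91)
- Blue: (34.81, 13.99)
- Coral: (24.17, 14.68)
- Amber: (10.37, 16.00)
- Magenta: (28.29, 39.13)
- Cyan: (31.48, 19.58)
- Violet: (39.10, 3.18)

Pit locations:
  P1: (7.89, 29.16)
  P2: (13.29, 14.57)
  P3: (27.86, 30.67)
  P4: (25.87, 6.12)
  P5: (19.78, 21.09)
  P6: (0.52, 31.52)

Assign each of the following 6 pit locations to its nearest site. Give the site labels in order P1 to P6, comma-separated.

Red, Amber, Green, Coral, Coral, Red

P1 → Red (d²=51.59)
P2 → Amber (d²=10.57)
P3 → Green (d²=10.16)
P4 → Coral (d²=76.16)
P5 → Coral (d²=60.36)
P6 → Red (d²=142.56)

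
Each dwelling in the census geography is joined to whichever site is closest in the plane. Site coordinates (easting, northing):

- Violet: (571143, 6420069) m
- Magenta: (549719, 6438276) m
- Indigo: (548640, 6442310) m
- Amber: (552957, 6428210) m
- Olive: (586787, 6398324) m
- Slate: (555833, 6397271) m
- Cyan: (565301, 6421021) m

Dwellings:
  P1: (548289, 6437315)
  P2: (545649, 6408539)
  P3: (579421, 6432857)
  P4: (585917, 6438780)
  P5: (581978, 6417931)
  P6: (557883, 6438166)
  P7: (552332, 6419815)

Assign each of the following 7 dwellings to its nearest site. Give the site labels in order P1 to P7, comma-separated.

P1 → Magenta (d²=2968421.00)
P2 → Slate (d²=230681680.00)
P3 → Violet (d²=232058228.00)
P4 → Violet (d²=568372597.00)
P5 → Violet (d²=121968269.00)
P6 → Magenta (d²=66662996.00)
P7 → Amber (d²=70866650.00)

Magenta, Slate, Violet, Violet, Violet, Magenta, Amber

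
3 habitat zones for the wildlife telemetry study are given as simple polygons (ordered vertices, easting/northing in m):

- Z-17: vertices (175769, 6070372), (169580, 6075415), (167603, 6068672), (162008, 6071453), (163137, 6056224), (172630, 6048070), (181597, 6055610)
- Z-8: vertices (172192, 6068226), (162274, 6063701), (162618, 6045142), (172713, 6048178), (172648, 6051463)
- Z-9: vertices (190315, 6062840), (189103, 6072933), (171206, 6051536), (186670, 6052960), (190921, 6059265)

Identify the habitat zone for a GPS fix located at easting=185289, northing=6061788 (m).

Cast a ray rightward from (185289, 6061788). For each polygon, the edges (by vertex number in listed order) whose endpoints lie on opposite sides of northing = 6061788, where each meets that height, and whether that is right or left of the point:
Z-17: 4–5 at easting≈162724.5 (left), 7–1 at easting≈179157.9 (left) → 0 crossings.
Z-8: 2–3 at easting≈162309.5 (left), 5–1 at easting≈172367.1 (left) → 0 crossings.
Z-9: 2–3 at easting≈179781.0 (left), 5–1 at easting≈190493.3 (right) → 1 crossing.
Only Z-9 has an odd count, so the point is inside Z-9.

Z-9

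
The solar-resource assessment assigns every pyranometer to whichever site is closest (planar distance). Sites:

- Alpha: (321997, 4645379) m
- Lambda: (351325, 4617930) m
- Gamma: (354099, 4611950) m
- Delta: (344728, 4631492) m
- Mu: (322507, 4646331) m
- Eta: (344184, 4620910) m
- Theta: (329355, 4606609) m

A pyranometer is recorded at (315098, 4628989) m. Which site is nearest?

Alpha

Squared distances to each site:
Alpha: 316228301.000; Lambda: 1434697010.000; Gamma: 1811405522.000; Delta: 884201909.000; Mu: 355638245.000; Eta: 911265637.000; Theta: 704126449.000.
Minimum at Alpha.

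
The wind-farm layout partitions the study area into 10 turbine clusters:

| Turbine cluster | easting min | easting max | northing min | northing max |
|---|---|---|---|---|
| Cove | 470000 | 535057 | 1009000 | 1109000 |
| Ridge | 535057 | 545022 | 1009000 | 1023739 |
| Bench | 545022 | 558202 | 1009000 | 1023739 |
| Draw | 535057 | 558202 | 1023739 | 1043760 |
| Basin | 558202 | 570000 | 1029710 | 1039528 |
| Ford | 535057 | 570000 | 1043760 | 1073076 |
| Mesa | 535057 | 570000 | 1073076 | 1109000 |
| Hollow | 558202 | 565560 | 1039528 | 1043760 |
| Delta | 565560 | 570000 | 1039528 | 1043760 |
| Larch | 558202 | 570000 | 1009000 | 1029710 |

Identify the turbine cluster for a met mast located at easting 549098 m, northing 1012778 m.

The point has easting = 549098 and northing = 1012778.
Only Bench satisfies 545022 ≤ easting ≤ 558202 and 1009000 ≤ northing ≤ 1023739.

Bench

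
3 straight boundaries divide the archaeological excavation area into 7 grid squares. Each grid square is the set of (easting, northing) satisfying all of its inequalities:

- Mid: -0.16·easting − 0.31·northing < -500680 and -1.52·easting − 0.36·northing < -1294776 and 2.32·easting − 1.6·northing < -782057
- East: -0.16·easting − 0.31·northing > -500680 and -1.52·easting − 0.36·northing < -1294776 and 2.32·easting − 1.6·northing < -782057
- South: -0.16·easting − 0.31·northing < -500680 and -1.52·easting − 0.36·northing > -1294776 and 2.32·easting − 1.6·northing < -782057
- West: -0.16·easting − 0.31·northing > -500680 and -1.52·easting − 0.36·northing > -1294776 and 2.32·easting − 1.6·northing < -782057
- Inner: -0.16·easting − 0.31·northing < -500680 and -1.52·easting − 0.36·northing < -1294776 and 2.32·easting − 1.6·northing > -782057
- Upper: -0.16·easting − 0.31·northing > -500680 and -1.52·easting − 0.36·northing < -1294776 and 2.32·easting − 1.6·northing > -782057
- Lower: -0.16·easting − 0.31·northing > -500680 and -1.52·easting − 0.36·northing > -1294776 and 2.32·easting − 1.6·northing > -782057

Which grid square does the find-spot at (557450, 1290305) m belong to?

Upper

-0.16·557450 − 0.31·1290305 = -489186.550, which is > -500680
-1.52·557450 − 0.36·1290305 = -1311833.800, which is < -1294776
2.32·557450 − 1.6·1290305 = -771204.000, which is > -782057
This sign pattern matches Upper.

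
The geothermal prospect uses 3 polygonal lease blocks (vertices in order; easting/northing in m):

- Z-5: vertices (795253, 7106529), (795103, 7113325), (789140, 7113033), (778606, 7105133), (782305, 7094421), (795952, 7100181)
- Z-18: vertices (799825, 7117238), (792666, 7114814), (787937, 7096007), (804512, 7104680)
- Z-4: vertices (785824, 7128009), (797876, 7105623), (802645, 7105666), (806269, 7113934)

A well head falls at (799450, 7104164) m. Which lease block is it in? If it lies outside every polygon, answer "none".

Z-18

Cast a ray rightward from (799450, 7104164). For each polygon, the edges (by vertex number in listed order) whose endpoints lie on opposite sides of northing = 7104164, where each meets that height, and whether that is right or left of the point:
Z-5: 4–5 at easting≈778940.6 (left), 6–1 at easting≈795513.4 (left) → 0 crossings.
Z-18: 2–3 at easting≈789988.1 (left), 3–4 at easting≈803525.9 (right) → 1 crossing.
Z-4: no edge straddles that height → 0 crossings.
Only Z-18 has an odd count, so the point is inside Z-18.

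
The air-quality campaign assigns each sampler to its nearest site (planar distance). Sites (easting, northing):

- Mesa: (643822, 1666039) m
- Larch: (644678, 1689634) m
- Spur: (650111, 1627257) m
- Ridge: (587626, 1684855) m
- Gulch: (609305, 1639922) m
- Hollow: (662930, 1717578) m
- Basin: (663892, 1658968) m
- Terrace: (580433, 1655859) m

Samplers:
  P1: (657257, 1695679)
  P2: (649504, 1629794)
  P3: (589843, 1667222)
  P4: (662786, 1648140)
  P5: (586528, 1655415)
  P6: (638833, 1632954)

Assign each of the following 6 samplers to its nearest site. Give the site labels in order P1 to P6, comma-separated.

P1 → Larch (d²=194773266.00)
P2 → Spur (d²=6804818.00)
P3 → Terrace (d²=217665869.00)
P4 → Basin (d²=118468820.00)
P5 → Terrace (d²=37346161.00)
P6 → Spur (d²=159649093.00)

Larch, Spur, Terrace, Basin, Terrace, Spur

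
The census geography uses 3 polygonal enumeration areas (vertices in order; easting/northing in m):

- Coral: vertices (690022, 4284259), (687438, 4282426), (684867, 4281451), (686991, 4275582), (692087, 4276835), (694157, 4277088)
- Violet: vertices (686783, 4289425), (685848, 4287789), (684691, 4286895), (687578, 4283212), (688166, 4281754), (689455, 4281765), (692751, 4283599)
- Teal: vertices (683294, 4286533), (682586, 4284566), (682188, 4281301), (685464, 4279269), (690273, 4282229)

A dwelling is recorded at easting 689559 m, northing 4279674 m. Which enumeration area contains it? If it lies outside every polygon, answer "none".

Cast a ray rightward from (689559, 4279674). For each polygon, the edges (by vertex number in listed order) whose endpoints lie on opposite sides of northing = 4279674, where each meets that height, and whether that is right or left of the point:
Coral: 3–4 at easting≈685510.1 (left), 6–1 at easting≈692665.8 (right) → 1 crossing.
Violet: no edge straddles that height → 0 crossings.
Teal: 3–4 at easting≈684811.1 (left), 4–5 at easting≈686122.0 (left) → 0 crossings.
Only Coral has an odd count, so the point is inside Coral.

Coral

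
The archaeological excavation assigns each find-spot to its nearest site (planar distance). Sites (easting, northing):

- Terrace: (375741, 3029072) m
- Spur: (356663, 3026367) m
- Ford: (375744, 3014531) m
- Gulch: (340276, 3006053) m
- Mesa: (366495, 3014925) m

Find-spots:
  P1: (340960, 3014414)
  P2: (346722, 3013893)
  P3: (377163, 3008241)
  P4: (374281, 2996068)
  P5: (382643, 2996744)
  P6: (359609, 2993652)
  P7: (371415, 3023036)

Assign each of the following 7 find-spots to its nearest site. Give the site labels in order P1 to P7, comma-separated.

P1 → Gulch (d²=70374177.00)
P2 → Gulch (d²=103016516.00)
P3 → Ford (d²=41577661.00)
P4 → Ford (d²=343022738.00)
P5 → Ford (d²=363973570.00)
P6 → Mesa (d²=499957525.00)
P7 → Terrace (d²=55147572.00)

Gulch, Gulch, Ford, Ford, Ford, Mesa, Terrace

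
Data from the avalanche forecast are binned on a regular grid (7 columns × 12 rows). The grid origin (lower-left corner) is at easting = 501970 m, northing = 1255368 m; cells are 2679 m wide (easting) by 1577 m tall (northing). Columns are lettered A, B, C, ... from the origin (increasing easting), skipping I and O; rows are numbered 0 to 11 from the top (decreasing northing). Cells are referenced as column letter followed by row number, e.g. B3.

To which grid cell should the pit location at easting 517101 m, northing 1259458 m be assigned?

F9

Column index: ⌊(517101 − 501970) / 2679⌋ = ⌊5.648⌋ = 5 → column F
Row offset from origin: ⌊(1259458 − 1255368) / 1577⌋ = ⌊2.594⌋ = 2 → row 9 (counted from top)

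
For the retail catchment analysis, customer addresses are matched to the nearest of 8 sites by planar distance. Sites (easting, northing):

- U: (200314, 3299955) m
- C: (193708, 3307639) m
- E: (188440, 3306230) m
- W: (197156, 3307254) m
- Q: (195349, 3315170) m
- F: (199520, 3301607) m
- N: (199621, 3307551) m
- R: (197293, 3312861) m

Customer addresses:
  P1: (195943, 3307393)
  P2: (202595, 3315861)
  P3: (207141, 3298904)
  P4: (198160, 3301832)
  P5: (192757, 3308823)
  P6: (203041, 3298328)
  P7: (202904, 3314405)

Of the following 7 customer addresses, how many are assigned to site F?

1

P1 → W
P2 → R
P3 → U
P4 → F
P5 → C
P6 → U
P7 → R
1 of the 7 goes to F.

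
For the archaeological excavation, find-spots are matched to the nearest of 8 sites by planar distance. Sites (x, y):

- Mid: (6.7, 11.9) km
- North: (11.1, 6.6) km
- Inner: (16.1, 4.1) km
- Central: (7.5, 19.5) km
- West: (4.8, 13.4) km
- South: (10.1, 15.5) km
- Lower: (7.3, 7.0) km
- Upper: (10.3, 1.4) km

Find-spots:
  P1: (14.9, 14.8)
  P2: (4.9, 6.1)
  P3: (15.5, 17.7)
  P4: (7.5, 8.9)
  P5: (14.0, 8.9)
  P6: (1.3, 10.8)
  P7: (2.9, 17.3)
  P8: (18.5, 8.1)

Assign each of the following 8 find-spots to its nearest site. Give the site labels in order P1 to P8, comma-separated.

South, Lower, South, Lower, North, West, West, Inner

P1 → South (d²=23.53)
P2 → Lower (d²=6.57)
P3 → South (d²=34.00)
P4 → Lower (d²=3.65)
P5 → North (d²=13.70)
P6 → West (d²=19.01)
P7 → West (d²=18.82)
P8 → Inner (d²=21.76)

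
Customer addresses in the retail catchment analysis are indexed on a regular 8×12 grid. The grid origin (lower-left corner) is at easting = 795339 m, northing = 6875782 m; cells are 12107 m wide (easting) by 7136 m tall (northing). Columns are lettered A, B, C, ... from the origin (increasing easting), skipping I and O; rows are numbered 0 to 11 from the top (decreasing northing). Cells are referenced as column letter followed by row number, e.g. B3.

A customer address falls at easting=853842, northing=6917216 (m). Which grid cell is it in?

E6

Column index: ⌊(853842 − 795339) / 12107⌋ = ⌊4.832⌋ = 4 → column E
Row offset from origin: ⌊(6917216 − 6875782) / 7136⌋ = ⌊5.806⌋ = 5 → row 6 (counted from top)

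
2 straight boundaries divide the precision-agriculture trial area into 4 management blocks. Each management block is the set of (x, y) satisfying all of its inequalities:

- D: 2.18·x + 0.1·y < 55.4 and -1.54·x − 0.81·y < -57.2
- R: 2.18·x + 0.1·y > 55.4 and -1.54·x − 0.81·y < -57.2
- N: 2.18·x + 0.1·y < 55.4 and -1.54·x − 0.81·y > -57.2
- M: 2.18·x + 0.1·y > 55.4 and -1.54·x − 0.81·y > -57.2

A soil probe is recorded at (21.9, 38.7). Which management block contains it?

2.18·21.9 + 0.1·38.7 = 51.612, which is < 55.4
-1.54·21.9 − 0.81·38.7 = -65.073, which is < -57.2
This sign pattern matches D.

D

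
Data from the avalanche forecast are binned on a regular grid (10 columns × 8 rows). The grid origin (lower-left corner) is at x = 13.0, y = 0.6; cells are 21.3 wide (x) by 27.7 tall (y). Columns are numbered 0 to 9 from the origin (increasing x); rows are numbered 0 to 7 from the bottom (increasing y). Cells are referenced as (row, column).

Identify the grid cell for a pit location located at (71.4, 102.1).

(3, 2)

Column index: ⌊(71.4 − 13.0) / 21.3⌋ = ⌊2.742⌋ = 2
Row offset from origin: ⌊(102.1 − 0.6) / 27.7⌋ = ⌊3.664⌋ = 3 → row 3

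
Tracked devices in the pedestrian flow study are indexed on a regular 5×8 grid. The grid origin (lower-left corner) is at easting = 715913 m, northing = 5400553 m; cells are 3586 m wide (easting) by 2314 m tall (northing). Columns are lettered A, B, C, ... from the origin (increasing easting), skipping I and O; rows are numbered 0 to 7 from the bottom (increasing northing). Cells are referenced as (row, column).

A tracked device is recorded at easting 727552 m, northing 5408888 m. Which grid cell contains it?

Column index: ⌊(727552 − 715913) / 3586⌋ = ⌊3.246⌋ = 3 → column D
Row offset from origin: ⌊(5408888 − 5400553) / 2314⌋ = ⌊3.602⌋ = 3 → row 3

(3, D)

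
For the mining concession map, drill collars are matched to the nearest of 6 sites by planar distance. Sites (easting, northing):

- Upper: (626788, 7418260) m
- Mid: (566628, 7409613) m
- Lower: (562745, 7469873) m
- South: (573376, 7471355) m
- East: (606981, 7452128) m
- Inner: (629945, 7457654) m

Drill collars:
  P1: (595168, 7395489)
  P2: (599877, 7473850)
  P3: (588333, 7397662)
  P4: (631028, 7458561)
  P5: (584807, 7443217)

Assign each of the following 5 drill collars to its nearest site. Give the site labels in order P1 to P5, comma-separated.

Mid, East, Mid, Inner, East

P1 → Mid (d²=1014018976.00)
P2 → East (d²=522312100.00)
P3 → Mid (d²=613933426.00)
P4 → Inner (d²=1995538.00)
P5 → East (d²=571092197.00)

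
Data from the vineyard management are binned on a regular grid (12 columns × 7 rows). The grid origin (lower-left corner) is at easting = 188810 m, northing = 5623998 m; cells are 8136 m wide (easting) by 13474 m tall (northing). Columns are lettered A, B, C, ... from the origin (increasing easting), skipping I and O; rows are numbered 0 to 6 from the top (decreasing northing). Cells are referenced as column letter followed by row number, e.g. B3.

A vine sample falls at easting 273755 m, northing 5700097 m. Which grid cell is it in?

L1

Column index: ⌊(273755 − 188810) / 8136⌋ = ⌊10.441⌋ = 10 → column L
Row offset from origin: ⌊(5700097 − 5623998) / 13474⌋ = ⌊5.648⌋ = 5 → row 1 (counted from top)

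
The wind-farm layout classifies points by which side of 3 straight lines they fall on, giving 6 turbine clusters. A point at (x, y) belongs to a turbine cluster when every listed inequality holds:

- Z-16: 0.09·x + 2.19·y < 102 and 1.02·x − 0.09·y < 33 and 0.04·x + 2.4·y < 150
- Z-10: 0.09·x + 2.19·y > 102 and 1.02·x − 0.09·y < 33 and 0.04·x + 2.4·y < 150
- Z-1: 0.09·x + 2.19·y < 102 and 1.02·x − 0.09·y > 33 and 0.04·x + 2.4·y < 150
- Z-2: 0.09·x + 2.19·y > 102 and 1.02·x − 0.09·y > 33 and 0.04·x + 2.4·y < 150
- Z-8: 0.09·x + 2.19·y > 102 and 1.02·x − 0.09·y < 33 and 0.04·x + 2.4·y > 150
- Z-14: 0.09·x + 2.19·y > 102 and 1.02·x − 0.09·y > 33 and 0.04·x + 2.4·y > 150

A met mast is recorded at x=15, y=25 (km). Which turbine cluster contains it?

Z-16

0.09·15 + 2.19·25 = 56.100, which is < 102
1.02·15 − 0.09·25 = 13.050, which is < 33
0.04·15 + 2.4·25 = 60.600, which is < 150
This sign pattern matches Z-16.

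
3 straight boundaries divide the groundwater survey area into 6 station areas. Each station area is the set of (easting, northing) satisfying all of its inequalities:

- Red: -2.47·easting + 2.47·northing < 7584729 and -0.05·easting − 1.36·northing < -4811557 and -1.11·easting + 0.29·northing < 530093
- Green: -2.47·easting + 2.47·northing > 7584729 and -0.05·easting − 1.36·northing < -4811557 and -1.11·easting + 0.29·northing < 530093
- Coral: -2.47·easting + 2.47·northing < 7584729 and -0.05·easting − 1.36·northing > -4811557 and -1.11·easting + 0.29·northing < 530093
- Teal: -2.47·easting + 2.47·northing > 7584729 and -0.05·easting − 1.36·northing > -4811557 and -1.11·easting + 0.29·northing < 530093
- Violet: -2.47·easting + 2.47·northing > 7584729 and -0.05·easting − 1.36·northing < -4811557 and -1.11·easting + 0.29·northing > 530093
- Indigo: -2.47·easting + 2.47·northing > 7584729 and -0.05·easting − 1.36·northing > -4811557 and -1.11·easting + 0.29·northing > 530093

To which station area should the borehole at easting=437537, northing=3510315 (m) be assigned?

Indigo

-2.47·437537 + 2.47·3510315 = 7589761.660, which is > 7584729
-0.05·437537 − 1.36·3510315 = -4795905.250, which is > -4811557
-1.11·437537 + 0.29·3510315 = 532325.280, which is > 530093
This sign pattern matches Indigo.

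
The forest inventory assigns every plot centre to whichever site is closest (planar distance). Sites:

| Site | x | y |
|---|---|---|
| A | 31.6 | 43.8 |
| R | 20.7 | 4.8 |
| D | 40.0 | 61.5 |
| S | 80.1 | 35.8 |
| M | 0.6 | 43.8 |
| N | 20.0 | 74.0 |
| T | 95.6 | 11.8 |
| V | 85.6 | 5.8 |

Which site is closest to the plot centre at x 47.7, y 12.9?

Squared distances to each site:
A: 1214.020; R: 794.610; D: 2421.250; S: 1574.170; M: 3173.220; N: 4500.500; T: 2295.620; V: 1486.820.
Minimum at R.

R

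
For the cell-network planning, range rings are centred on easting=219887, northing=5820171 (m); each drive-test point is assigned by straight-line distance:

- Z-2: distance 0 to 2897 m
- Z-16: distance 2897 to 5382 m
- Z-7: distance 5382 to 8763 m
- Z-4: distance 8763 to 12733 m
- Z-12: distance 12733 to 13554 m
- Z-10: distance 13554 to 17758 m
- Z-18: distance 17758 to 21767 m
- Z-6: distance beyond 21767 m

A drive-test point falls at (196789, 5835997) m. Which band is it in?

Z-6

Distance = √((196789−219887)² + (5835997−5820171)²) = √(533517604.000 + 250462276.000) = 27999.641 m.
21767 ≤ 27999.641 < ∞ → Z-6.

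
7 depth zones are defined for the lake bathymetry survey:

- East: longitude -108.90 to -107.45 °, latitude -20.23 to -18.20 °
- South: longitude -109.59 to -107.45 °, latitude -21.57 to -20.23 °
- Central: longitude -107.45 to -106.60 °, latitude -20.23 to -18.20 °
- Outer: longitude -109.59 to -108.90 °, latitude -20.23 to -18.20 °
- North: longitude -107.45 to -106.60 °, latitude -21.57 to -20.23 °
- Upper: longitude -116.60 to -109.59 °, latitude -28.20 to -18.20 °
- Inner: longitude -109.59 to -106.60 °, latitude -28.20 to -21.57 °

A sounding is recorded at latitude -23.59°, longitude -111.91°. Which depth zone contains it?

The point has longitude = -111.91 and latitude = -23.59.
Only Upper satisfies -116.60 ≤ longitude ≤ -109.59 and -28.20 ≤ latitude ≤ -18.20.

Upper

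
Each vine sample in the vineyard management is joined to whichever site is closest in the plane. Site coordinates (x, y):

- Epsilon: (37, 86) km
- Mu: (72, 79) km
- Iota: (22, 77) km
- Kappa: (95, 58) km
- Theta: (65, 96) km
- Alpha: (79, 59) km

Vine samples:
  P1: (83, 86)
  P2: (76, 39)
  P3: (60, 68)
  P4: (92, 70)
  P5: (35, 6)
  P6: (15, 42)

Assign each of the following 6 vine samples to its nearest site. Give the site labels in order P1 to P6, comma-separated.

Mu, Alpha, Mu, Kappa, Alpha, Iota

P1 → Mu (d²=170.00)
P2 → Alpha (d²=409.00)
P3 → Mu (d²=265.00)
P4 → Kappa (d²=153.00)
P5 → Alpha (d²=4745.00)
P6 → Iota (d²=1274.00)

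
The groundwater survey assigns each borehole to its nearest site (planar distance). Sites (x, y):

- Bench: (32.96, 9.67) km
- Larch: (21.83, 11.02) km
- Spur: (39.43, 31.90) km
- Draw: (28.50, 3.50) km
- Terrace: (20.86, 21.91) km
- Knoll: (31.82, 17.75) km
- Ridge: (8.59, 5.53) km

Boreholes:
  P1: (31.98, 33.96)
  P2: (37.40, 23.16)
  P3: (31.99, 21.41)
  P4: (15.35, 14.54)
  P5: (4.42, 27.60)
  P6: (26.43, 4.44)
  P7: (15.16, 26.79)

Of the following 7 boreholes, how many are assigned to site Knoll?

P1 → Spur
P2 → Knoll
P3 → Knoll
P4 → Larch
P5 → Terrace
P6 → Draw
P7 → Terrace
2 of the 7 go to Knoll.

2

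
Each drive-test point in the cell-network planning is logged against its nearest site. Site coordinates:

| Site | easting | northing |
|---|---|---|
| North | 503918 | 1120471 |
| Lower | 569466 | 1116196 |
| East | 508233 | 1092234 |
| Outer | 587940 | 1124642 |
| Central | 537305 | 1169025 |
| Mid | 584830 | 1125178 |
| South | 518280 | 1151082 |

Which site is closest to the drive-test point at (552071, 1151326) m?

Squared distances to each site:
North: 3270742434.000; Lower: 1536702925.000; East: 5413634708.000; Outer: 1998621017.000; Central: 531289357.000; Mid: 1756869985.000; South: 1141891217.000.
Minimum at Central.

Central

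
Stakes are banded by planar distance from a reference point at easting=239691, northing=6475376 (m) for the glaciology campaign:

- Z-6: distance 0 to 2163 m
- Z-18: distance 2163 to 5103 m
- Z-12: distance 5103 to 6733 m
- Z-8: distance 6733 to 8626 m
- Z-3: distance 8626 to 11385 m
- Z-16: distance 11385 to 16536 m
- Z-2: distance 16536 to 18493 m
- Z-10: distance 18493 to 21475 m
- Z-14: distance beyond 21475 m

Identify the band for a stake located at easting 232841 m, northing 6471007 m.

Z-8

Distance = √((232841−239691)² + (6471007−6475376)²) = √(46922500.000 + 19088161.000) = 8124.695 m.
6733 ≤ 8124.695 < 8626 → Z-8.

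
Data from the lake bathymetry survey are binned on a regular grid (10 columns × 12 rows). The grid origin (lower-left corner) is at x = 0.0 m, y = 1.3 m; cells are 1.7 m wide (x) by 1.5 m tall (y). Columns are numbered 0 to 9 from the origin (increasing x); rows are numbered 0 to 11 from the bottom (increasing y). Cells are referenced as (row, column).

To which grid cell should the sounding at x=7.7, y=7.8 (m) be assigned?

(4, 4)

Column index: ⌊(7.7 − 0.0) / 1.7⌋ = ⌊4.529⌋ = 4
Row offset from origin: ⌊(7.8 − 1.3) / 1.5⌋ = ⌊4.333⌋ = 4 → row 4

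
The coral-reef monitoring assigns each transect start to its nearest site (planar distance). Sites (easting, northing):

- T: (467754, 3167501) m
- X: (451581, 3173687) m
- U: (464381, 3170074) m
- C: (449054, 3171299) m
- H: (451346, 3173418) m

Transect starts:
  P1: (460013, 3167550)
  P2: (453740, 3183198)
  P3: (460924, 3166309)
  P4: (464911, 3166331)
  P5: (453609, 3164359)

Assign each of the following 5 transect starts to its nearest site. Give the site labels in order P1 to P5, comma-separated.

U, X, U, T, C

P1 → U (d²=25450000.00)
P2 → X (d²=95120402.00)
P3 → U (d²=26126074.00)
P4 → T (d²=9451549.00)
P5 → C (d²=68911625.00)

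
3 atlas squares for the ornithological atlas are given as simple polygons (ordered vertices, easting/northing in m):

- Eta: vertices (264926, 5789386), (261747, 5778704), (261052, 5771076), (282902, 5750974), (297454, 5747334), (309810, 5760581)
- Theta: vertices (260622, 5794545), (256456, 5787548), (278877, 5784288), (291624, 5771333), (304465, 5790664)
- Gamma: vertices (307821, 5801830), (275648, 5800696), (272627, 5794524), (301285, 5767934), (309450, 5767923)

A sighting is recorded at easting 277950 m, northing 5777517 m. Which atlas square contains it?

Cast a ray rightward from (277950, 5777517). For each polygon, the edges (by vertex number in listed order) whose endpoints lie on opposite sides of northing = 5777517, where each meets that height, and whether that is right or left of the point:
Eta: 2–3 at easting≈261638.9 (left), 6–1 at easting≈283420.3 (right) → 1 crossing.
Theta: 3–4 at easting≈285539.3 (right), 4–5 at easting≈295731.8 (right) → 2 crossings.
Gamma: 3–4 at easting≈290956.7 (right), 5–1 at easting≈308989.1 (right) → 2 crossings.
Only Eta has an odd count, so the point is inside Eta.

Eta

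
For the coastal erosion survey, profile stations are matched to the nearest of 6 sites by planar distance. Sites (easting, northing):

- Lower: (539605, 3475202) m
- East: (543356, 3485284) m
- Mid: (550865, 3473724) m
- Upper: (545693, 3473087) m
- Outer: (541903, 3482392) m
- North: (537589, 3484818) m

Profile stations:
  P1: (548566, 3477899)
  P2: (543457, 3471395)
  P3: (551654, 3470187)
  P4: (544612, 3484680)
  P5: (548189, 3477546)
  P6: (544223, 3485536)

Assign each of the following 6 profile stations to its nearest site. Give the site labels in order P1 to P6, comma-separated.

P1 → Mid (d²=22716026.00)
P2 → Upper (d²=7862560.00)
P3 → Mid (d²=13132890.00)
P4 → East (d²=1942352.00)
P5 → Mid (d²=21768660.00)
P6 → East (d²=815193.00)

Mid, Upper, Mid, East, Mid, East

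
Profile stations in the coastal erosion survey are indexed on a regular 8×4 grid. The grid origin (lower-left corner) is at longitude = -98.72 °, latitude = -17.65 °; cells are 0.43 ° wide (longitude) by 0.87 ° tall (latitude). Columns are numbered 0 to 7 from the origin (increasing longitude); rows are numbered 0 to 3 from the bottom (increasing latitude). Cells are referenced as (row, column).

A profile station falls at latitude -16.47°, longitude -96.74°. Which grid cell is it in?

(1, 4)

Column index: ⌊(-96.74 − -98.72) / 0.43⌋ = ⌊4.605⌋ = 4
Row offset from origin: ⌊(-16.47 − -17.65) / 0.87⌋ = ⌊1.356⌋ = 1 → row 1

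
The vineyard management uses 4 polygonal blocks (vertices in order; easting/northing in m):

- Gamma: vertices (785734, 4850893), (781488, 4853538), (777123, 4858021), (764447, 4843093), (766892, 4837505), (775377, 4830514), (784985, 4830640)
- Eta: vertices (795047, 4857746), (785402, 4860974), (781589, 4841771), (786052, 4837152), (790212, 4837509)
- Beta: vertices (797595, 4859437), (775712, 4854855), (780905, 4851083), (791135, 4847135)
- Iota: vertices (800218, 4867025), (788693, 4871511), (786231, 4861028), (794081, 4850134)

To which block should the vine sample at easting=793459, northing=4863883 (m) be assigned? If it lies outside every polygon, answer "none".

Iota

Cast a ray rightward from (793459, 4863883). For each polygon, the edges (by vertex number in listed order) whose endpoints lie on opposite sides of northing = 4863883, where each meets that height, and whether that is right or left of the point:
Gamma: no edge straddles that height → 0 crossings.
Eta: no edge straddles that height → 0 crossings.
Beta: no edge straddles that height → 0 crossings.
Iota: 2–3 at easting≈786901.5 (left), 4–1 at easting≈799076.4 (right) → 1 crossing.
Only Iota has an odd count, so the point is inside Iota.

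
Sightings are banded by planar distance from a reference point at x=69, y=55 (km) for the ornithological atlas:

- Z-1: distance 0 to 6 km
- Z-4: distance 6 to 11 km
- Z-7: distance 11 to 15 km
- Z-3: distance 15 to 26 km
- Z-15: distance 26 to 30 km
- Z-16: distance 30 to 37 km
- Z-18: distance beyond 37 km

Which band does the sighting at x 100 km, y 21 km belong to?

Z-18

Distance = √((100−69)² + (21−55)²) = √(961.000 + 1156.000) = 46.011 km.
37 ≤ 46.011 < ∞ → Z-18.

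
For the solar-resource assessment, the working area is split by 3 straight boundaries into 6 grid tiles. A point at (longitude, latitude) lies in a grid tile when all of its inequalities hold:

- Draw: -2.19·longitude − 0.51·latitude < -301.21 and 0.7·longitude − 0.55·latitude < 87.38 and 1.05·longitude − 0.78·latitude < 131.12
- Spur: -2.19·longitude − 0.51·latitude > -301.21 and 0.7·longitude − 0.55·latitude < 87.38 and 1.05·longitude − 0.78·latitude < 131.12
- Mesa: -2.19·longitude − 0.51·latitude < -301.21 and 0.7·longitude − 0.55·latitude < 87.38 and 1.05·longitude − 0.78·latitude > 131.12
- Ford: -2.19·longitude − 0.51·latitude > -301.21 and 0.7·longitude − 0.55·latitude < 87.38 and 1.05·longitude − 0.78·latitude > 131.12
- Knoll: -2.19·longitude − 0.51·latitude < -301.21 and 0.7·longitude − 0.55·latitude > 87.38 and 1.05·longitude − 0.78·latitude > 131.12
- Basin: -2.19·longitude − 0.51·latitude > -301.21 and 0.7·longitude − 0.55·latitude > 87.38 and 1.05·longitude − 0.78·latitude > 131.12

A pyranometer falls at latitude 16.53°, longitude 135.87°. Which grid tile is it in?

Draw

-2.19·135.87 − 0.51·16.53 = -305.986, which is < -301.21
0.7·135.87 − 0.55·16.53 = 86.017, which is < 87.38
1.05·135.87 − 0.78·16.53 = 129.770, which is < 131.12
This sign pattern matches Draw.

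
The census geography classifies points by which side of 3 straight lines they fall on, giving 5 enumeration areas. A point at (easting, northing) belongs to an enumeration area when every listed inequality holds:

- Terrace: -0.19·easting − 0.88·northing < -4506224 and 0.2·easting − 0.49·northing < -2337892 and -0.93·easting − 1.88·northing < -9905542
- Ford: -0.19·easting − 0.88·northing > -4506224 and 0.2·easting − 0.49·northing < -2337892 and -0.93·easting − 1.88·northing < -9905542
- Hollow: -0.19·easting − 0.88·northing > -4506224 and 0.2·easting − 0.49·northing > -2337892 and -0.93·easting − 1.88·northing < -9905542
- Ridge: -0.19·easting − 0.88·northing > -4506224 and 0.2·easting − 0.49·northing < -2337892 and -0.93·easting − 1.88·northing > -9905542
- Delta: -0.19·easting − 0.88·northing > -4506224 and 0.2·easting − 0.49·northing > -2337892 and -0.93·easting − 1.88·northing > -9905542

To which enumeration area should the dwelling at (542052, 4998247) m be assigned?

-0.19·542052 − 0.88·4998247 = -4501447.240, which is > -4506224
0.2·542052 − 0.49·4998247 = -2340730.630, which is < -2337892
-0.93·542052 − 1.88·4998247 = -9900812.720, which is > -9905542
This sign pattern matches Ridge.

Ridge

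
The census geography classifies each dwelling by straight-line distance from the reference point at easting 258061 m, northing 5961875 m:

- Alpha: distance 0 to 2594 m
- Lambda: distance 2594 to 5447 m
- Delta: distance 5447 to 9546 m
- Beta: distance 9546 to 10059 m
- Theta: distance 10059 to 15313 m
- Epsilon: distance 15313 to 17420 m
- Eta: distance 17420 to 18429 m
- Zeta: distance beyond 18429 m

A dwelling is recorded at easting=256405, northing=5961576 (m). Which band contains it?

Alpha

Distance = √((256405−258061)² + (5961576−5961875)²) = √(2742336.000 + 89401.000) = 1682.777 m.
0 ≤ 1682.777 < 2594 → Alpha.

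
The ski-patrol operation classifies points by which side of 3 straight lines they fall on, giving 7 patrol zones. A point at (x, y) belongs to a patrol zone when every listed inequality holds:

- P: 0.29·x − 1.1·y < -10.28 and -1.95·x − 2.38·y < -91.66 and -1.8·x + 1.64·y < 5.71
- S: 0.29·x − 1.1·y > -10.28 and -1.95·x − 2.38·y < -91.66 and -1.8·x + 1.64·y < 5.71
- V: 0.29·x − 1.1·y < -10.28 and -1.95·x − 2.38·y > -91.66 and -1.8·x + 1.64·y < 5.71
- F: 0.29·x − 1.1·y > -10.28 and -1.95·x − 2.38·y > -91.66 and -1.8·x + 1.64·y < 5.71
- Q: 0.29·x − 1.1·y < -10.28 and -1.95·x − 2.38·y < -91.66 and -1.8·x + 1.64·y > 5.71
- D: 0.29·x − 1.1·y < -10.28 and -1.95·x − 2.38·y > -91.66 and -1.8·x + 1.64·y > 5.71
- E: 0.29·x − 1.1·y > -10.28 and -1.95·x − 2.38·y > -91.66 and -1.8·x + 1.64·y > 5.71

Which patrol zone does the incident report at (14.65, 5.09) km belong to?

0.29·14.65 − 1.1·5.09 = -1.351, which is > -10.28
-1.95·14.65 − 2.38·5.09 = -40.682, which is > -91.66
-1.8·14.65 + 1.64·5.09 = -18.022, which is < 5.71
This sign pattern matches F.

F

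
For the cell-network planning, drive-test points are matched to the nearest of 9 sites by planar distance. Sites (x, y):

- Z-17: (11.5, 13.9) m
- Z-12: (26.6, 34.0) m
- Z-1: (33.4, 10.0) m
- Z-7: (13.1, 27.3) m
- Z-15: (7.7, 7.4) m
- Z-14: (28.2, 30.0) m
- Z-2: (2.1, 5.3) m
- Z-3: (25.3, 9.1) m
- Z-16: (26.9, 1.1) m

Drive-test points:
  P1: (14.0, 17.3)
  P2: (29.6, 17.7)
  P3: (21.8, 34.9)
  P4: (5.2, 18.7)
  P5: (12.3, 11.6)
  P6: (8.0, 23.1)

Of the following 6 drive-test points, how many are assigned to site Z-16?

0

P1 → Z-17
P2 → Z-1
P3 → Z-12
P4 → Z-17
P5 → Z-17
P6 → Z-7
0 of the 6 go to Z-16.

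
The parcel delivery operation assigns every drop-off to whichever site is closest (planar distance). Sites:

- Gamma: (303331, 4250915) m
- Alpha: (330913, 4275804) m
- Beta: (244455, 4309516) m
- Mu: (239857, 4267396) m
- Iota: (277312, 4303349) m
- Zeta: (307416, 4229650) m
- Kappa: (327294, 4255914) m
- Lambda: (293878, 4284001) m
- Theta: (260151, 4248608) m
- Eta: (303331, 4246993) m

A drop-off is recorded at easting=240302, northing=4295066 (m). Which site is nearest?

Beta

Squared distances to each site:
Gamma: 5921965642.000; Alpha: 8581377965.000; Beta: 226049909.000; Mu: 765826925.000; Iota: 1438348189.000; Zeta: 8783542052.000; Kappa: 9100487168.000; Lambda: 2992822001.000; Theta: 2552328565.000; Eta: 6283668170.000.
Minimum at Beta.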